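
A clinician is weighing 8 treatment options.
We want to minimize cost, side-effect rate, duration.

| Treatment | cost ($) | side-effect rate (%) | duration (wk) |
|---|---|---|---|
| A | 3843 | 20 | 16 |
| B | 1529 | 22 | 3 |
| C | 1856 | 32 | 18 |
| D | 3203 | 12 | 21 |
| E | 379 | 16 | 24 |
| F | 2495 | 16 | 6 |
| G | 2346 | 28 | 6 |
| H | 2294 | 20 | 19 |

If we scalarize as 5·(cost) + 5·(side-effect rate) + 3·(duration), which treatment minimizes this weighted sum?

A: 5·3843 + 5·20 + 3·16 = 19363
B: 5·1529 + 5·22 + 3·3 = 7764
C: 5·1856 + 5·32 + 3·18 = 9494
D: 5·3203 + 5·12 + 3·21 = 16138
E: 5·379 + 5·16 + 3·24 = 2047
F: 5·2495 + 5·16 + 3·6 = 12573
G: 5·2346 + 5·28 + 3·6 = 11888
H: 5·2294 + 5·20 + 3·19 = 11627
Lowest: E at 2047.

E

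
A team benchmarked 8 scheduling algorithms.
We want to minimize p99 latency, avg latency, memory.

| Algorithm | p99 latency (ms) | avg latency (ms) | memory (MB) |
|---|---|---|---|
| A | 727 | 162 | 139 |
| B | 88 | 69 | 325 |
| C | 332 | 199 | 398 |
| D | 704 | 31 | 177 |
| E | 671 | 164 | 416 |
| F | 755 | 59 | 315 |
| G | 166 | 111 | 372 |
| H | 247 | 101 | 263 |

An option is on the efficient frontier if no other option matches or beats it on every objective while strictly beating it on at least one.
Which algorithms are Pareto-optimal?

A: not dominated (best memory).
B: not dominated (best p99 latency).
C: dominated by B (p99 latency 88≤332, avg latency 69≤199, memory 325≤398).
D: not dominated (best avg latency).
E: dominated by B (p99 latency 88≤671, avg latency 69≤164, memory 325≤416).
F: dominated by D (p99 latency 704≤755, avg latency 31≤59, memory 177≤315).
G: dominated by B (p99 latency 88≤166, avg latency 69≤111, memory 325≤372).
H: not dominated.

A, B, D, H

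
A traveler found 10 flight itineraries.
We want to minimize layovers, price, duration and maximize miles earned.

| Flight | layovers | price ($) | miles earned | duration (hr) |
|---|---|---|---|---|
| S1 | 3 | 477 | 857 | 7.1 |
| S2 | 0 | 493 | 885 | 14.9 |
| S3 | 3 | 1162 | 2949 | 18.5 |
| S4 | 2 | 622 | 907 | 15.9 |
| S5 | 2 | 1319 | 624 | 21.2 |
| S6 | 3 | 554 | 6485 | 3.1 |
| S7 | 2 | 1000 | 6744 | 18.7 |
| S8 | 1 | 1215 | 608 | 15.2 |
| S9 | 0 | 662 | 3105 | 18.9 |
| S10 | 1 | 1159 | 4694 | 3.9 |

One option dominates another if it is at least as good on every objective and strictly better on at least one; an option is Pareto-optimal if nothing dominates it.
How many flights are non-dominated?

S1: not dominated (best price).
S2: not dominated.
S3: dominated by S6 (layovers 3≤3, price 554≤1162, miles earned 6485≥2949, duration 3.1≤18.5).
S4: not dominated.
S5: dominated by S2 (layovers 0≤2, price 493≤1319, miles earned 885≥624, duration 14.9≤21.2).
S6: not dominated (best duration).
S7: not dominated (best miles earned).
S8: dominated by S2 (layovers 0≤1, price 493≤1215, miles earned 885≥608, duration 14.9≤15.2).
S9: not dominated.
S10: not dominated.
Pareto-optimal: S1, S2, S4, S6, S7, S9, S10 → 7.

7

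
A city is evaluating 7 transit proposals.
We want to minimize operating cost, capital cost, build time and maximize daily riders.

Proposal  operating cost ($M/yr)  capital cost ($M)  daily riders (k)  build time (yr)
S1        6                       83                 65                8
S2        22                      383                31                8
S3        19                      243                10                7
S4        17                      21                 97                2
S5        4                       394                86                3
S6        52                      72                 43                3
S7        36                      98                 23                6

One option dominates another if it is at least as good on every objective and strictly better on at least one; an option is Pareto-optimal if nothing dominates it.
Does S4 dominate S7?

S4 vs S7: operating cost 17≤36, capital cost 21≤98, daily riders 97≥23, build time 2≤6 — S4 is at least as good on every objective with at least one strict improvement.

Yes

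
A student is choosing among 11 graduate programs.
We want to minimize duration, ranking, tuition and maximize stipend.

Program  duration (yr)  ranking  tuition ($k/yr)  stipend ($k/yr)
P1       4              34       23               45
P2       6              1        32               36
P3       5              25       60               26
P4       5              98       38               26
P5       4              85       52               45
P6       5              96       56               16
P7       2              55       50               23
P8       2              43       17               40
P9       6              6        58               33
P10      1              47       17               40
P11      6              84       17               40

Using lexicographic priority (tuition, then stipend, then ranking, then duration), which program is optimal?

First minimize tuition: best is 17, kept {P8, P10, P11}.
Then maximize stipend: best is 40, kept {P8, P10, P11}.
Then minimize ranking: best is 43, kept {P8}.

P8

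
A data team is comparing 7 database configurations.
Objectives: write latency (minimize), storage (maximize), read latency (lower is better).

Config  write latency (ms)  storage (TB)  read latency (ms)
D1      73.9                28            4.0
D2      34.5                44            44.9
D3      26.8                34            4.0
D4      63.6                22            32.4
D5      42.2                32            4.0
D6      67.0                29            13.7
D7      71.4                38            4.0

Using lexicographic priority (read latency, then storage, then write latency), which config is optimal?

D7

First minimize read latency: best is 4.0, kept {D1, D3, D5, D7}.
Then maximize storage: best is 38, kept {D7}.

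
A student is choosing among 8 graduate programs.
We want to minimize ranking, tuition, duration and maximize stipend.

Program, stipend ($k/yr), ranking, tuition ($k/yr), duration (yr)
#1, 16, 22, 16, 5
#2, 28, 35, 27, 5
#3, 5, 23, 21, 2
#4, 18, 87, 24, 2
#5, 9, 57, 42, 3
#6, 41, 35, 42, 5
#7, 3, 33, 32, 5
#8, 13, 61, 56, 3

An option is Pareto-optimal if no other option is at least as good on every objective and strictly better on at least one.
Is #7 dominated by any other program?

Yes

#1 vs #7: stipend 16≥3, ranking 22≤33, tuition 16≤32, duration 5≤5 — #1 is at least as good on every objective and strictly better on at least one, so #1 dominates #7.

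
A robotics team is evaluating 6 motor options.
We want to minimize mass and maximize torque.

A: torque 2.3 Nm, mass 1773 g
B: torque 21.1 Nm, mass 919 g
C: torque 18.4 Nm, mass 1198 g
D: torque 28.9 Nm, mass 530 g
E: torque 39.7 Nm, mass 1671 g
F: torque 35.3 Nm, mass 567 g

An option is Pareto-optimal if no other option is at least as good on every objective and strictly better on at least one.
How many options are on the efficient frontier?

A: dominated by B (torque 21.1≥2.3, mass 919≤1773).
B: dominated by D (torque 28.9≥21.1, mass 530≤919).
C: dominated by B (torque 21.1≥18.4, mass 919≤1198).
D: not dominated (best mass).
E: not dominated (best torque).
F: not dominated.
Pareto-optimal: D, E, F → 3.

3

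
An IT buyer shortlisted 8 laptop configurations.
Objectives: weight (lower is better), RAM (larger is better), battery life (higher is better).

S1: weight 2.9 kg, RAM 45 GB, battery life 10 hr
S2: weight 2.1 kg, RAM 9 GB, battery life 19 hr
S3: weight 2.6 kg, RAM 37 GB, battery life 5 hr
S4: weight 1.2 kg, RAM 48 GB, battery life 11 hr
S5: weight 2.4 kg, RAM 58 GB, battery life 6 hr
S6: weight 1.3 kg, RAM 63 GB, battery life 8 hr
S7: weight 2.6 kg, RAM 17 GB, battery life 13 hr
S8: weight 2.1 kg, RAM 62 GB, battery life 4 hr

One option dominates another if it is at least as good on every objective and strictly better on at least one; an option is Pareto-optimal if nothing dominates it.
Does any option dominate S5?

S6 vs S5: weight 1.3≤2.4, RAM 63≥58, battery life 8≥6 — S6 is at least as good on every objective and strictly better on at least one, so S6 dominates S5.

Yes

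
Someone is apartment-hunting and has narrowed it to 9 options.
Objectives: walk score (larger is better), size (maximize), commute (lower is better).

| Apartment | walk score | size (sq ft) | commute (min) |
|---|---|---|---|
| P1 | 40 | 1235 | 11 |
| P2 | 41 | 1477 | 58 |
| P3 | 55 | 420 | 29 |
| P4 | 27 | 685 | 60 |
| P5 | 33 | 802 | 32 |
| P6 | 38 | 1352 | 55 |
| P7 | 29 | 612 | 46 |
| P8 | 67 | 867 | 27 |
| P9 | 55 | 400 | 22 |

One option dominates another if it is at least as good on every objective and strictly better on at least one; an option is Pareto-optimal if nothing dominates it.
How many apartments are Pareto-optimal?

P1: not dominated (best commute).
P2: not dominated (best size).
P3: dominated by P8 (walk score 67≥55, size 867≥420, commute 27≤29).
P4: dominated by P1 (walk score 40≥27, size 1235≥685, commute 11≤60).
P5: dominated by P1 (walk score 40≥33, size 1235≥802, commute 11≤32).
P6: not dominated.
P7: dominated by P1 (walk score 40≥29, size 1235≥612, commute 11≤46).
P8: not dominated (best walk score).
P9: not dominated.
Pareto-optimal: P1, P2, P6, P8, P9 → 5.

5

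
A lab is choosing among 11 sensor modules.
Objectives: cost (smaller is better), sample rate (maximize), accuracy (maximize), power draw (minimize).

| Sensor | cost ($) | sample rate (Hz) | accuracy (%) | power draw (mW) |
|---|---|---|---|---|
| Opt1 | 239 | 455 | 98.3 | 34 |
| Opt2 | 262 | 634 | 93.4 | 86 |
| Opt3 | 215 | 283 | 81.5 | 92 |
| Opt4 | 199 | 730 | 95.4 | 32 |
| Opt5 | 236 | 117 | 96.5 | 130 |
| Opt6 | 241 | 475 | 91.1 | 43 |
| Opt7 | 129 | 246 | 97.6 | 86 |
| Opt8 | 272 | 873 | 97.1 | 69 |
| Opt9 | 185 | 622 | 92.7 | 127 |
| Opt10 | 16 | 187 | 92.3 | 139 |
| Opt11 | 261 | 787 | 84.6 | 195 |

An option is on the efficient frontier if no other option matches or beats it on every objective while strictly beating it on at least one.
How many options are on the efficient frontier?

Opt1: not dominated (best accuracy).
Opt2: dominated by Opt4 (cost 199≤262, sample rate 730≥634, accuracy 95.4≥93.4, power draw 32≤86).
Opt3: dominated by Opt4 (cost 199≤215, sample rate 730≥283, accuracy 95.4≥81.5, power draw 32≤92).
Opt4: not dominated (best power draw).
Opt5: dominated by Opt7 (cost 129≤236, sample rate 246≥117, accuracy 97.6≥96.5, power draw 86≤130).
Opt6: dominated by Opt4 (cost 199≤241, sample rate 730≥475, accuracy 95.4≥91.1, power draw 32≤43).
Opt7: not dominated.
Opt8: not dominated (best sample rate).
Opt9: not dominated.
Opt10: not dominated (best cost).
Opt11: not dominated.
Pareto-optimal: Opt1, Opt4, Opt7, Opt8, Opt9, Opt10, Opt11 → 7.

7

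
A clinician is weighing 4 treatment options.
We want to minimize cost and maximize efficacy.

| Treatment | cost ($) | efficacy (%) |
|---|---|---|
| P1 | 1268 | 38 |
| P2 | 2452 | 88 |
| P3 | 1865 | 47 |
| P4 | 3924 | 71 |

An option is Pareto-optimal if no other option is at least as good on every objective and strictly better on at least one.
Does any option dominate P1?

P2: worse on cost (2452 vs 1268).
P3: worse on cost (1865 vs 1268).
P4: worse on cost (3924 vs 1268).
No option is at least as good as P1 on every objective and strictly better on one.

No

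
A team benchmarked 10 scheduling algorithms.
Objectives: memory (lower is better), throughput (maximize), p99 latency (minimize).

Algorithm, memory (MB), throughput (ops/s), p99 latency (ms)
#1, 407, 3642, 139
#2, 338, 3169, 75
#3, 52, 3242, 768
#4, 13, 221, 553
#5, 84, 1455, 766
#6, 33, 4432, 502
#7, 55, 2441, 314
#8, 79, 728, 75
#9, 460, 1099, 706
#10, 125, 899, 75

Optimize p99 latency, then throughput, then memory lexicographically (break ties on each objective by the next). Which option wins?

#2

First minimize p99 latency: best is 75, kept {#2, #8, #10}.
Then maximize throughput: best is 3169, kept {#2}.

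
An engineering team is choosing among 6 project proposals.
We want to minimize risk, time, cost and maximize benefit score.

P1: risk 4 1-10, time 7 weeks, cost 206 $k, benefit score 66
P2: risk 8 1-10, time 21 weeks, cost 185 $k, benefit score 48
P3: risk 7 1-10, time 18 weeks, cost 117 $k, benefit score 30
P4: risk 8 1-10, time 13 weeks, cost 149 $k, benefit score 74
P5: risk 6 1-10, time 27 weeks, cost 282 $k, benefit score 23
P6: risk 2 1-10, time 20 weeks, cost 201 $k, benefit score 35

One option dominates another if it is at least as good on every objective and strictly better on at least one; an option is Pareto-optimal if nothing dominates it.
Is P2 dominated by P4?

P4 vs P2: risk 8≤8, time 13≤21, cost 149≤185, benefit score 74≥48 — P4 is at least as good on every objective with at least one strict improvement.

Yes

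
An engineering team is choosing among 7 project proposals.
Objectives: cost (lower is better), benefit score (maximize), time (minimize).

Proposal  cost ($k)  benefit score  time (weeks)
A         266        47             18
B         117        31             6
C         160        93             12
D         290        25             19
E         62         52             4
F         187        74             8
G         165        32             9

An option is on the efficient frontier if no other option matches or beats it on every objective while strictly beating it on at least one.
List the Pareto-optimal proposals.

A: dominated by C (cost 160≤266, benefit score 93≥47, time 12≤18).
B: dominated by E (cost 62≤117, benefit score 52≥31, time 4≤6).
C: not dominated (best benefit score).
D: dominated by A (cost 266≤290, benefit score 47≥25, time 18≤19).
E: not dominated (best cost).
F: not dominated.
G: dominated by E (cost 62≤165, benefit score 52≥32, time 4≤9).

C, E, F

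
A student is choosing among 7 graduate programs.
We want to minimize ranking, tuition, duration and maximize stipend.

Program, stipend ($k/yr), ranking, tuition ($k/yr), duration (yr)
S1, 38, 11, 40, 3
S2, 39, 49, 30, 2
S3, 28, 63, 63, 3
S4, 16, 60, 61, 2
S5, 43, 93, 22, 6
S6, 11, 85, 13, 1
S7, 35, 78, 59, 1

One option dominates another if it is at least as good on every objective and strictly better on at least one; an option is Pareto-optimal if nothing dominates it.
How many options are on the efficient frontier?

5

S1: not dominated (best ranking).
S2: not dominated.
S3: dominated by S1 (stipend 38≥28, ranking 11≤63, tuition 40≤63, duration 3≤3).
S4: dominated by S2 (stipend 39≥16, ranking 49≤60, tuition 30≤61, duration 2≤2).
S5: not dominated (best stipend).
S6: not dominated (best tuition).
S7: not dominated.
Pareto-optimal: S1, S2, S5, S6, S7 → 5.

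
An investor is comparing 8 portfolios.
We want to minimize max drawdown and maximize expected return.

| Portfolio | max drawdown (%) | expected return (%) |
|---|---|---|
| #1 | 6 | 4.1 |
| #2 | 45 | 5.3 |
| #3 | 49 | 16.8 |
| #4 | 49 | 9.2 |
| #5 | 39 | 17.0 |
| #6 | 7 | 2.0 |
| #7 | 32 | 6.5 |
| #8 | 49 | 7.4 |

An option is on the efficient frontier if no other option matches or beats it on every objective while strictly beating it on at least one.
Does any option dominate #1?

No

#2: worse on max drawdown (45 vs 6).
#3: worse on max drawdown (49 vs 6).
#4: worse on max drawdown (49 vs 6).
#5: worse on max drawdown (39 vs 6).
#6: worse on max drawdown (7 vs 6).
#7: worse on max drawdown (32 vs 6).
#8: worse on max drawdown (49 vs 6).
No option is at least as good as #1 on every objective and strictly better on one.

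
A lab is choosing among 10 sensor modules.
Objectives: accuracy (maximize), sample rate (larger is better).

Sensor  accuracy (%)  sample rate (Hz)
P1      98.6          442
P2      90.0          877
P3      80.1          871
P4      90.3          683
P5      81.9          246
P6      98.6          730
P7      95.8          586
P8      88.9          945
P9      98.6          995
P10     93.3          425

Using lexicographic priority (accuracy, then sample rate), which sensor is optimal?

First maximize accuracy: best is 98.6, kept {P1, P6, P9}.
Then maximize sample rate: best is 995, kept {P9}.

P9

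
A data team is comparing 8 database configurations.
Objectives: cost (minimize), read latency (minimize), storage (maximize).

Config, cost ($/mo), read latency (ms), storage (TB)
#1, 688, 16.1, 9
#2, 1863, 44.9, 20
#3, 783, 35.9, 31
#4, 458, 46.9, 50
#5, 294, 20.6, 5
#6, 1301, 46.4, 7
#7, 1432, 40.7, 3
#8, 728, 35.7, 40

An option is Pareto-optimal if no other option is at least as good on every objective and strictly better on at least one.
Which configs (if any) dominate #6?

#1, #3, #8

#1: cost 688≤1301, read latency 16.1≤46.4, storage 9≥7 — dominates #6.
#3: cost 783≤1301, read latency 35.9≤46.4, storage 31≥7 — dominates #6.
#8: cost 728≤1301, read latency 35.7≤46.4, storage 40≥7 — dominates #6.
Others (#2, #4, #5, #7) are each worse than #6 on at least one objective.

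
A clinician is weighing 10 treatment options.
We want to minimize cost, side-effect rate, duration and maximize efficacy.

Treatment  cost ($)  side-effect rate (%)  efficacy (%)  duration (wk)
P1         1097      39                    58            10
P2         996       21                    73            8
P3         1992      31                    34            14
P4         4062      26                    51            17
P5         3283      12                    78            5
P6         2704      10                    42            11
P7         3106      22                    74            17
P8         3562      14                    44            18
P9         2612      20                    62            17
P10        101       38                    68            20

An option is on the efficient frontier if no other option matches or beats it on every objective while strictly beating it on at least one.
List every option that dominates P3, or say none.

P2

P2: cost 996≤1992, side-effect rate 21≤31, efficacy 73≥34, duration 8≤14 — dominates P3.
Others (P1, P4, P5, P6, P7, P8, P9, P10) are each worse than P3 on at least one objective.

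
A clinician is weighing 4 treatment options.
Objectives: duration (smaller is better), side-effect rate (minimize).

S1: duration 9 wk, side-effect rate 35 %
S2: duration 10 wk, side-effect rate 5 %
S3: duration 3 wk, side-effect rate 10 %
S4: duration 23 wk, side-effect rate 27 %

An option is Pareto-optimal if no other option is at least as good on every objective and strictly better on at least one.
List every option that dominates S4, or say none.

S2: duration 10≤23, side-effect rate 5≤27 — dominates S4.
S3: duration 3≤23, side-effect rate 10≤27 — dominates S4.
Others (S1) are each worse than S4 on at least one objective.

S2, S3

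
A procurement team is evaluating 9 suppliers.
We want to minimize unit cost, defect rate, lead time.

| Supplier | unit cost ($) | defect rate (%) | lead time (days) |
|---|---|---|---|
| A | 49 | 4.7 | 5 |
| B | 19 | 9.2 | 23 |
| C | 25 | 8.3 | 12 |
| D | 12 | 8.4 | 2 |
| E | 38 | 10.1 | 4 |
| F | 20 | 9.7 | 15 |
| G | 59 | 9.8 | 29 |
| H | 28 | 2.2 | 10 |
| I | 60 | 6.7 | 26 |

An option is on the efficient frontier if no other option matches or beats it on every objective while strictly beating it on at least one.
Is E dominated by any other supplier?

Yes

D vs E: unit cost 12≤38, defect rate 8.4≤10.1, lead time 2≤4 — D is at least as good on every objective and strictly better on at least one, so D dominates E.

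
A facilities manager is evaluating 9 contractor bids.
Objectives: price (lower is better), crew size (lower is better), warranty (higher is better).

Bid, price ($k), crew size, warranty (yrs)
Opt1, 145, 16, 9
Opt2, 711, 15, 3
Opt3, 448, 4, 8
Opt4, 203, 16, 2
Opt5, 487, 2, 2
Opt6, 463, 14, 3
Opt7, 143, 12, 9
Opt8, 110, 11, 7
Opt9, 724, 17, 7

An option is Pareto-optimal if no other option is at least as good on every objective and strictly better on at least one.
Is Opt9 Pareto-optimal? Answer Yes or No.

No

Opt1 vs Opt9: price 145≤724, crew size 16≤17, warranty 9≥7 — Opt1 is at least as good on every objective and strictly better on at least one, so Opt1 dominates Opt9.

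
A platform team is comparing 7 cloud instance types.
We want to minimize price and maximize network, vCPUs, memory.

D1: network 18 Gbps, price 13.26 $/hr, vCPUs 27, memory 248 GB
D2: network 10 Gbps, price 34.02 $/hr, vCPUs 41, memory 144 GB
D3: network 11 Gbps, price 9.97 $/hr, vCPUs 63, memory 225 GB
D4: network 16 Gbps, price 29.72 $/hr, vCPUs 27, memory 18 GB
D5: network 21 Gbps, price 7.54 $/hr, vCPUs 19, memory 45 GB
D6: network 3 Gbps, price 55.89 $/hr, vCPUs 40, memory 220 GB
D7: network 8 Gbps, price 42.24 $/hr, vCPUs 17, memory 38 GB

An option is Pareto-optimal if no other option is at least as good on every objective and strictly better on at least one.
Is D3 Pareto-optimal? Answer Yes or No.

Yes

D1: worse on price (13.26 vs 9.97).
D2: worse on network (10 vs 11).
D4: worse on price (29.72 vs 9.97).
D5: worse on vCPUs (19 vs 63).
D6: worse on network (3 vs 11).
D7: worse on network (8 vs 11).
No option is at least as good as D3 on every objective and strictly better on one.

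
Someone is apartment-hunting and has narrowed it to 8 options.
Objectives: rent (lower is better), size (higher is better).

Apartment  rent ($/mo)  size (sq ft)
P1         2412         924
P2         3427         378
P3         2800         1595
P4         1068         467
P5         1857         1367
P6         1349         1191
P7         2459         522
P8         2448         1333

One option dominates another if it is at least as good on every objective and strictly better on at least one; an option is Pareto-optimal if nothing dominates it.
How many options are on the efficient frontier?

P1: dominated by P5 (rent 1857≤2412, size 1367≥924).
P2: dominated by P1 (rent 2412≤3427, size 924≥378).
P3: not dominated (best size).
P4: not dominated (best rent).
P5: not dominated.
P6: not dominated.
P7: dominated by P1 (rent 2412≤2459, size 924≥522).
P8: dominated by P5 (rent 1857≤2448, size 1367≥1333).
Pareto-optimal: P3, P4, P5, P6 → 4.

4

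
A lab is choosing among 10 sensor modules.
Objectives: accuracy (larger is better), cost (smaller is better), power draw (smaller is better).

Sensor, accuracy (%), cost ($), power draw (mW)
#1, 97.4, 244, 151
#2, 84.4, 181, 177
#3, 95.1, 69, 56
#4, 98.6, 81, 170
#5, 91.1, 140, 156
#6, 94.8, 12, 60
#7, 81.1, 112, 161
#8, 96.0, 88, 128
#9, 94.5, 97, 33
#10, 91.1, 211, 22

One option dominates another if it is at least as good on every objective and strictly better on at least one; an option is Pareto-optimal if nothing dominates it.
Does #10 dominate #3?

No

#10 vs #3: #10 is worse on accuracy (91.1 vs 95.1), so it does not dominate #3.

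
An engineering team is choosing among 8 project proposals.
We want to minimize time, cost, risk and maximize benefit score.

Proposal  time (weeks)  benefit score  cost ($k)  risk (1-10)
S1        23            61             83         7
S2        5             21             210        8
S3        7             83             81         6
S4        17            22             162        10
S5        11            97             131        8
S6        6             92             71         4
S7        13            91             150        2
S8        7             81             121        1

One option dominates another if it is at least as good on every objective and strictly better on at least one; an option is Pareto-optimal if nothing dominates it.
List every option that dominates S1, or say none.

S3, S6

S3: time 7≤23, benefit score 83≥61, cost 81≤83, risk 6≤7 — dominates S1.
S6: time 6≤23, benefit score 92≥61, cost 71≤83, risk 4≤7 — dominates S1.
Others (S2, S4, S5, S7, S8) are each worse than S1 on at least one objective.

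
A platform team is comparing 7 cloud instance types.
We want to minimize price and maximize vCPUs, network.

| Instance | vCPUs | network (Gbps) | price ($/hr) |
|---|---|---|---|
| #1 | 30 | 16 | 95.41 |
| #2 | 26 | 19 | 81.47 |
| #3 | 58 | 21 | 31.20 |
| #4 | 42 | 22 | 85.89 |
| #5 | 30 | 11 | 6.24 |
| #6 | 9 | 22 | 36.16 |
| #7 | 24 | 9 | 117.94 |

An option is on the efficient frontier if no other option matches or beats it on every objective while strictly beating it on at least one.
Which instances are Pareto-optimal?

#1: dominated by #3 (vCPUs 58≥30, network 21≥16, price 31.20≤95.41).
#2: dominated by #3 (vCPUs 58≥26, network 21≥19, price 31.20≤81.47).
#3: not dominated (best vCPUs).
#4: not dominated.
#5: not dominated (best price).
#6: not dominated.
#7: dominated by #1 (vCPUs 30≥24, network 16≥9, price 95.41≤117.94).

#3, #4, #5, #6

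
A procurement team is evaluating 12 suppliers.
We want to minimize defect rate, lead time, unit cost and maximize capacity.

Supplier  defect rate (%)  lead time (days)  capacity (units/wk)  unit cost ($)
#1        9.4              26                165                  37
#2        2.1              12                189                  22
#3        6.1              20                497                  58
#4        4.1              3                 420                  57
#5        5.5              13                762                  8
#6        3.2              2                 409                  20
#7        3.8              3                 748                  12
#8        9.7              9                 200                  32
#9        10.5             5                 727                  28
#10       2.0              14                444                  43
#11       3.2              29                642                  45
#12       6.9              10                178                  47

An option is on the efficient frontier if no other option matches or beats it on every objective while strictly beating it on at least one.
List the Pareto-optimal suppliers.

#2, #5, #6, #7, #10, #11

#1: dominated by #2 (defect rate 2.1≤9.4, lead time 12≤26, capacity 189≥165, unit cost 22≤37).
#2: not dominated.
#3: dominated by #5 (defect rate 5.5≤6.1, lead time 13≤20, capacity 762≥497, unit cost 8≤58).
#4: dominated by #7 (defect rate 3.8≤4.1, lead time 3≤3, capacity 748≥420, unit cost 12≤57).
#5: not dominated (best capacity).
#6: not dominated (best lead time).
#7: not dominated.
#8: dominated by #6 (defect rate 3.2≤9.7, lead time 2≤9, capacity 409≥200, unit cost 20≤32).
#9: dominated by #7 (defect rate 3.8≤10.5, lead time 3≤5, capacity 748≥727, unit cost 12≤28).
#10: not dominated (best defect rate).
#11: not dominated.
#12: dominated by #6 (defect rate 3.2≤6.9, lead time 2≤10, capacity 409≥178, unit cost 20≤47).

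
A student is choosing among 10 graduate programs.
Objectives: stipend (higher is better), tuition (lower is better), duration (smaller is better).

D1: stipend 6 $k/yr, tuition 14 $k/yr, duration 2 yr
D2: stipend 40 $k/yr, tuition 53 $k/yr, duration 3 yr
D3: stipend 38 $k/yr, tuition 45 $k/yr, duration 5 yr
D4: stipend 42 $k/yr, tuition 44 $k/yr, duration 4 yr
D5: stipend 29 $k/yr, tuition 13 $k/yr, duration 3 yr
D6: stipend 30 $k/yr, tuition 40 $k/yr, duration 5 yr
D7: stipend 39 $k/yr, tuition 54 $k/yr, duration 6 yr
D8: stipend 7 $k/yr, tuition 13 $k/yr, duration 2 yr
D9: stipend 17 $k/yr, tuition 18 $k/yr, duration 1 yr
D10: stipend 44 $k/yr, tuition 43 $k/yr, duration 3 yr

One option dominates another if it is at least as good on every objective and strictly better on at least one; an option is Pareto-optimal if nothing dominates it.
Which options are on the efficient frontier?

D5, D6, D8, D9, D10

D1: dominated by D8 (stipend 7≥6, tuition 13≤14, duration 2≤2).
D2: dominated by D10 (stipend 44≥40, tuition 43≤53, duration 3≤3).
D3: dominated by D4 (stipend 42≥38, tuition 44≤45, duration 4≤5).
D4: dominated by D10 (stipend 44≥42, tuition 43≤44, duration 3≤4).
D5: not dominated.
D6: not dominated.
D7: dominated by D2 (stipend 40≥39, tuition 53≤54, duration 3≤6).
D8: not dominated.
D9: not dominated (best duration).
D10: not dominated (best stipend).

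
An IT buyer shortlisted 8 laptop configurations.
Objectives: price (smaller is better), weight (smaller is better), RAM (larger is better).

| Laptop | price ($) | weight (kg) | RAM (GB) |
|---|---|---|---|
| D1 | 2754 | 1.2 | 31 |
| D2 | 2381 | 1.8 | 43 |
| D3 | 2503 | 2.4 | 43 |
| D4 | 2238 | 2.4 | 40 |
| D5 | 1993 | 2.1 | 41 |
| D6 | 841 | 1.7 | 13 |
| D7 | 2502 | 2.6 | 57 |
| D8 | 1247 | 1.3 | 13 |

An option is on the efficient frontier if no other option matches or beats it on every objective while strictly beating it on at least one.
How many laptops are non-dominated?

6

D1: not dominated (best weight).
D2: not dominated.
D3: dominated by D2 (price 2381≤2503, weight 1.8≤2.4, RAM 43≥43).
D4: dominated by D5 (price 1993≤2238, weight 2.1≤2.4, RAM 41≥40).
D5: not dominated.
D6: not dominated (best price).
D7: not dominated (best RAM).
D8: not dominated.
Pareto-optimal: D1, D2, D5, D6, D7, D8 → 6.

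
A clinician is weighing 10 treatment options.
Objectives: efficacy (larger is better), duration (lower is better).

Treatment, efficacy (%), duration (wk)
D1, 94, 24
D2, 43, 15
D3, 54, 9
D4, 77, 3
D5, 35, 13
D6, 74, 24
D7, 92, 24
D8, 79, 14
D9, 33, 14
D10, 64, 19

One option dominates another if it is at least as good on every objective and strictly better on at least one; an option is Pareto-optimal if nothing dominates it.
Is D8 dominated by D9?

No

D9 vs D8: D9 is worse on efficacy (33 vs 79), so it does not dominate D8.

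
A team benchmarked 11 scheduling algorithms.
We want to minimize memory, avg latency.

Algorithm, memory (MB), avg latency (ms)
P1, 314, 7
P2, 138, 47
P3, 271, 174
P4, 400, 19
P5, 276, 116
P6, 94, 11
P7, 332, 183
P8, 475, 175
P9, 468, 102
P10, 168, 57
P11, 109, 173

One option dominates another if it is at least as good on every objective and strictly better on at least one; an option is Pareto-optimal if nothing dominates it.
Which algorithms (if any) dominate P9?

P1, P2, P4, P6, P10

P1: memory 314≤468, avg latency 7≤102 — dominates P9.
P2: memory 138≤468, avg latency 47≤102 — dominates P9.
P4: memory 400≤468, avg latency 19≤102 — dominates P9.
P6: memory 94≤468, avg latency 11≤102 — dominates P9.
P10: memory 168≤468, avg latency 57≤102 — dominates P9.
Others (P3, P5, P7, P8, P11) are each worse than P9 on at least one objective.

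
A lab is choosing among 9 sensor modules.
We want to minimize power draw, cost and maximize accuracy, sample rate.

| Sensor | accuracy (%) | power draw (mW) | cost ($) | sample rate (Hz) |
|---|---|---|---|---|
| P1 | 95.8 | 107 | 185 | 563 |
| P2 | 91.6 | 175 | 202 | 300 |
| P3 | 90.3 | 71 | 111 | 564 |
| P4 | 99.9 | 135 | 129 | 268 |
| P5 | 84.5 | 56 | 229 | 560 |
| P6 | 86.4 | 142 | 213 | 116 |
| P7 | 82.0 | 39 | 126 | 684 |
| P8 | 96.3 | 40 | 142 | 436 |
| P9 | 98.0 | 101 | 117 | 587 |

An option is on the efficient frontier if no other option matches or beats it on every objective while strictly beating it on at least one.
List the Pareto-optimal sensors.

P3, P4, P5, P7, P8, P9

P1: dominated by P9 (accuracy 98.0≥95.8, power draw 101≤107, cost 117≤185, sample rate 587≥563).
P2: dominated by P1 (accuracy 95.8≥91.6, power draw 107≤175, cost 185≤202, sample rate 563≥300).
P3: not dominated (best cost).
P4: not dominated (best accuracy).
P5: not dominated.
P6: dominated by P1 (accuracy 95.8≥86.4, power draw 107≤142, cost 185≤213, sample rate 563≥116).
P7: not dominated (best power draw).
P8: not dominated.
P9: not dominated.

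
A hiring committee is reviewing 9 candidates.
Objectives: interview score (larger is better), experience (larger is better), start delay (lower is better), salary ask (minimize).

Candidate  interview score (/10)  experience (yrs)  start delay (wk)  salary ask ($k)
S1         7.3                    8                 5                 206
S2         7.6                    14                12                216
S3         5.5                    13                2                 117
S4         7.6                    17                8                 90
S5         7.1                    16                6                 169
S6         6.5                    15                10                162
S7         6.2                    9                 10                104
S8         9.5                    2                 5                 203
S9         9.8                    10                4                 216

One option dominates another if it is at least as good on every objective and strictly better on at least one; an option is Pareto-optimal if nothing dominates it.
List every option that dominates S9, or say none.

S1: worse on interview score (7.3 vs 9.8).
S2: worse on interview score (7.6 vs 9.8).
S3: worse on interview score (5.5 vs 9.8).
S4: worse on interview score (7.6 vs 9.8).
S5: worse on interview score (7.1 vs 9.8).
S6: worse on interview score (6.5 vs 9.8).
S7: worse on interview score (6.2 vs 9.8).
S8: worse on interview score (9.5 vs 9.8).
No option dominates S9.

none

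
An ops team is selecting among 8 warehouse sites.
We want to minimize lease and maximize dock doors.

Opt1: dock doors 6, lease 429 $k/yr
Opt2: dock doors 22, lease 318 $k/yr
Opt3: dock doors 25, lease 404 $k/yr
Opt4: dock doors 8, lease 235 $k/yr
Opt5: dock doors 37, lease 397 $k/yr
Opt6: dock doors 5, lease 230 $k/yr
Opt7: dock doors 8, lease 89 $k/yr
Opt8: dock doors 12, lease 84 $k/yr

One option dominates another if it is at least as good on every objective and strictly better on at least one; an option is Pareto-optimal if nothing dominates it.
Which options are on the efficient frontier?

Opt1: dominated by Opt2 (dock doors 22≥6, lease 318≤429).
Opt2: not dominated.
Opt3: dominated by Opt5 (dock doors 37≥25, lease 397≤404).
Opt4: dominated by Opt7 (dock doors 8≥8, lease 89≤235).
Opt5: not dominated (best dock doors).
Opt6: dominated by Opt7 (dock doors 8≥5, lease 89≤230).
Opt7: dominated by Opt8 (dock doors 12≥8, lease 84≤89).
Opt8: not dominated (best lease).

Opt2, Opt5, Opt8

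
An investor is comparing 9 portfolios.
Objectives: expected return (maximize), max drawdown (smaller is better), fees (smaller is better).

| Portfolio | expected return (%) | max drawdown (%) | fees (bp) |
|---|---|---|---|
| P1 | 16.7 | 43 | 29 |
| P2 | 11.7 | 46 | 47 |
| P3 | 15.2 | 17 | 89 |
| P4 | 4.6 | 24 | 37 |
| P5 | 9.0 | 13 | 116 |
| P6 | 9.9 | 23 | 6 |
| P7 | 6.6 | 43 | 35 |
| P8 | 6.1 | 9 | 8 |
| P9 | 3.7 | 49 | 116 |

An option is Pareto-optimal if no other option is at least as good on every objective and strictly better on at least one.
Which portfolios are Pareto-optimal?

P1, P3, P5, P6, P8

P1: not dominated (best expected return).
P2: dominated by P1 (expected return 16.7≥11.7, max drawdown 43≤46, fees 29≤47).
P3: not dominated.
P4: dominated by P6 (expected return 9.9≥4.6, max drawdown 23≤24, fees 6≤37).
P5: not dominated.
P6: not dominated (best fees).
P7: dominated by P1 (expected return 16.7≥6.6, max drawdown 43≤43, fees 29≤35).
P8: not dominated (best max drawdown).
P9: dominated by P1 (expected return 16.7≥3.7, max drawdown 43≤49, fees 29≤116).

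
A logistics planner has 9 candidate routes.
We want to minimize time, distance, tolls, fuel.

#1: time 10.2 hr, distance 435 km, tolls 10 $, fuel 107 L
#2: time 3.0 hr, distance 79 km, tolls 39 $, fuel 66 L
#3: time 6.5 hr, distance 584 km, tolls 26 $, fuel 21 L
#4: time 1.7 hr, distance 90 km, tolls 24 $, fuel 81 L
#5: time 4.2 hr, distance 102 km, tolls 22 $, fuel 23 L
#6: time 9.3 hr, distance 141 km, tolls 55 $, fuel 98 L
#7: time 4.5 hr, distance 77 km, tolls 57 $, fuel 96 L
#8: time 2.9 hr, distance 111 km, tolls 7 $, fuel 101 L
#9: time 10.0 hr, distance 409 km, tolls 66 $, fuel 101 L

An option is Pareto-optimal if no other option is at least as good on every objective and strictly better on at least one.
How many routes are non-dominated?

#1: dominated by #8 (time 2.9≤10.2, distance 111≤435, tolls 7≤10, fuel 101≤107).
#2: not dominated.
#3: not dominated (best fuel).
#4: not dominated (best time).
#5: not dominated.
#6: dominated by #2 (time 3.0≤9.3, distance 79≤141, tolls 39≤55, fuel 66≤98).
#7: not dominated (best distance).
#8: not dominated (best tolls).
#9: dominated by #2 (time 3.0≤10.0, distance 79≤409, tolls 39≤66, fuel 66≤101).
Pareto-optimal: #2, #3, #4, #5, #7, #8 → 6.

6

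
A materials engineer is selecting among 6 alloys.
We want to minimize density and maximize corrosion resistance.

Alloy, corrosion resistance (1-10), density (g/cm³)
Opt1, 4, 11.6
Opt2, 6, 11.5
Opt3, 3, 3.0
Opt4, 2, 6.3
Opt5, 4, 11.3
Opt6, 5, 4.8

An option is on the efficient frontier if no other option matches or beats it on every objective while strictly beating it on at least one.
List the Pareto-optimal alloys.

Opt1: dominated by Opt2 (corrosion resistance 6≥4, density 11.5≤11.6).
Opt2: not dominated (best corrosion resistance).
Opt3: not dominated (best density).
Opt4: dominated by Opt3 (corrosion resistance 3≥2, density 3.0≤6.3).
Opt5: dominated by Opt6 (corrosion resistance 5≥4, density 4.8≤11.3).
Opt6: not dominated.

Opt2, Opt3, Opt6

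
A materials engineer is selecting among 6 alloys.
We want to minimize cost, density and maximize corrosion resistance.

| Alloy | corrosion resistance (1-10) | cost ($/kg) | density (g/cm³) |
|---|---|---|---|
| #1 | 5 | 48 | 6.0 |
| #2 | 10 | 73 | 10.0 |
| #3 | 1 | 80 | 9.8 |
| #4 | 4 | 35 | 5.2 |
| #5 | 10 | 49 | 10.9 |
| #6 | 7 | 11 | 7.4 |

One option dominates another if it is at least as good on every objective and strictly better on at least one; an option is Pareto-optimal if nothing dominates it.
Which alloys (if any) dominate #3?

#1: corrosion resistance 5≥1, cost 48≤80, density 6.0≤9.8 — dominates #3.
#4: corrosion resistance 4≥1, cost 35≤80, density 5.2≤9.8 — dominates #3.
#6: corrosion resistance 7≥1, cost 11≤80, density 7.4≤9.8 — dominates #3.
Others (#2, #5) are each worse than #3 on at least one objective.

#1, #4, #6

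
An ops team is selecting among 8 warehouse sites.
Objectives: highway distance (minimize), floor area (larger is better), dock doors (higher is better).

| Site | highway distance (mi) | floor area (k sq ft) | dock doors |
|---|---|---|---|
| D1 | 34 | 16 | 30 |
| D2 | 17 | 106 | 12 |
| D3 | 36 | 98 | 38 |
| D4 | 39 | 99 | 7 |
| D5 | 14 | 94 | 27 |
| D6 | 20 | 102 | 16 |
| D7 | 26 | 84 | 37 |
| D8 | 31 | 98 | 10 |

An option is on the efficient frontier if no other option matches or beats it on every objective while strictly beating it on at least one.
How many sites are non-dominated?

D1: dominated by D7 (highway distance 26≤34, floor area 84≥16, dock doors 37≥30).
D2: not dominated (best floor area).
D3: not dominated (best dock doors).
D4: dominated by D2 (highway distance 17≤39, floor area 106≥99, dock doors 12≥7).
D5: not dominated (best highway distance).
D6: not dominated.
D7: not dominated.
D8: dominated by D2 (highway distance 17≤31, floor area 106≥98, dock doors 12≥10).
Pareto-optimal: D2, D3, D5, D6, D7 → 5.

5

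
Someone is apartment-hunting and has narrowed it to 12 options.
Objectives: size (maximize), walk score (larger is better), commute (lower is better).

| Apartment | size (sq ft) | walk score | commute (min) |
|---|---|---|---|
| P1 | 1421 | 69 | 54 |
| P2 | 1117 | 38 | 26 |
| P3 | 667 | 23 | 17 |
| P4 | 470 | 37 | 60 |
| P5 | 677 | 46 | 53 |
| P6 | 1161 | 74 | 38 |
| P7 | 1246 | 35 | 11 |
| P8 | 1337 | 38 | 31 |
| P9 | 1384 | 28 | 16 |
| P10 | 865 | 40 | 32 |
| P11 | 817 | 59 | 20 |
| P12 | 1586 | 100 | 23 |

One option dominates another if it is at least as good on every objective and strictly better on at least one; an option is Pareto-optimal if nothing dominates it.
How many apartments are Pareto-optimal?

4

P1: dominated by P12 (size 1586≥1421, walk score 100≥69, commute 23≤54).
P2: dominated by P12 (size 1586≥1117, walk score 100≥38, commute 23≤26).
P3: dominated by P7 (size 1246≥667, walk score 35≥23, commute 11≤17).
P4: dominated by P1 (size 1421≥470, walk score 69≥37, commute 54≤60).
P5: dominated by P6 (size 1161≥677, walk score 74≥46, commute 38≤53).
P6: dominated by P12 (size 1586≥1161, walk score 100≥74, commute 23≤38).
P7: not dominated (best commute).
P8: dominated by P12 (size 1586≥1337, walk score 100≥38, commute 23≤31).
P9: not dominated.
P10: dominated by P12 (size 1586≥865, walk score 100≥40, commute 23≤32).
P11: not dominated.
P12: not dominated (best size).
Pareto-optimal: P7, P9, P11, P12 → 4.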